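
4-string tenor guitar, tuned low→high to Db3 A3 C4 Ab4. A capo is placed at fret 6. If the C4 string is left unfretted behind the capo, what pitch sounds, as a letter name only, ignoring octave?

The capo raises the open C4 by 6 semitones to Gb4; fretting 0 more gives C4 + 6 + 0 = C4 + 6 semitones, landing on Gb.
(Also written F#.)

Gb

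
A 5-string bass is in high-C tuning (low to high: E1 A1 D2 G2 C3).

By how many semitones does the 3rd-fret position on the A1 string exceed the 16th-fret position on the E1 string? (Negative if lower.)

-8 semitones

A1 at fret 3 → C2 (MIDI 36); E1 at fret 16 → G#2 (MIDI 44).
36 − 44 = -8, so the two pitches are 8 semitones apart.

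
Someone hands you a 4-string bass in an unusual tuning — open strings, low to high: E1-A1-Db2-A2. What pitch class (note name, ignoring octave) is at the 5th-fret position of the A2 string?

Each fret is one semitone, so A2 + 5 = D.

D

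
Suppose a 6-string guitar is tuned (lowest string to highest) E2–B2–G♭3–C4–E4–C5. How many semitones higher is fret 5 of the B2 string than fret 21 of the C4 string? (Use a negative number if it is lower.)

B2 at fret 5 → E3 (MIDI 52); C4 at fret 21 → A5 (MIDI 81).
52 − 81 = -29, so the two pitches are 29 semitones apart.

-29 semitones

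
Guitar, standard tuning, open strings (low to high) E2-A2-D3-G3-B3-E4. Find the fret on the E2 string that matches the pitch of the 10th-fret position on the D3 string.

D3 at fret 10 is D3 + 10 semitones = C4.
The open E2 string is 10 semitones below the open D3, so the same pitch on the E2 string lies at fret 10 + 10 = 20.

20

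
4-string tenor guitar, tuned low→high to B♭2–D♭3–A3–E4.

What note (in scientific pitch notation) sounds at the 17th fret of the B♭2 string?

The open B♭2 string plus 17 semitones: Bb–B–C–Db–…–Db–D–Eb.
The walk passes from B into C 2 times, so the octave number goes from 2 to 4.

E♭4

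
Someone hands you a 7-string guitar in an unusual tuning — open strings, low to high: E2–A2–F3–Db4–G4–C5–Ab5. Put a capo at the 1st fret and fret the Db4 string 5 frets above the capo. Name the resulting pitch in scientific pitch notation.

The capo raises the open Db4 by 1 semitone to D4; fretting 5 more gives Db4 + 1 + 5 = Db4 + 6 semitones = G4.

G4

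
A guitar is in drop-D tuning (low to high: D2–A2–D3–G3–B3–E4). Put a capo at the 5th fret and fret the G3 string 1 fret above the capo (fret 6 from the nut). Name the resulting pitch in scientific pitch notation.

C♯4

The capo raises the open G3 by 5 semitones to C4; fretting 1 more gives G3 + 5 + 1 = G3 + 6 semitones = C♯4.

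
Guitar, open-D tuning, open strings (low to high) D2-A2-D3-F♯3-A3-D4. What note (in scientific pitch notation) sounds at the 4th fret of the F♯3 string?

The open F♯3 string plus 4 semitones: F#–G–G#–A–A#.
No B→C boundary is crossed, so the octave stays at 3.
(Equivalently spelled B♭3.)

A♯3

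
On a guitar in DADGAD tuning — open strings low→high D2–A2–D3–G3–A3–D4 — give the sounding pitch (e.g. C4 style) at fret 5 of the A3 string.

D4

The open A3 string plus 5 semitones: A–A#–B–C–C#–D.
The walk passes from B into C once, so the octave number goes from 3 to 4.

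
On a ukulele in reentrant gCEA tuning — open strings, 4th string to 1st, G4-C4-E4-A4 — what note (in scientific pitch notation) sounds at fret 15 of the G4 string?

G4 is MIDI 67. Adding 15 gives 82, which is A#5.
(Equivalently spelled Bb5.)

A#5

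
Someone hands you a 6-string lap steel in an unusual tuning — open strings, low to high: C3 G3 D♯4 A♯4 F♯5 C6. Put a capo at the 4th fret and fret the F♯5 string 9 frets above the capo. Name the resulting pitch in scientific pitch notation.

The capo raises the open F♯5 by 4 semitones to A♯5; fretting 9 more gives F♯5 + 4 + 9 = F♯5 + 13 semitones = G6.

G6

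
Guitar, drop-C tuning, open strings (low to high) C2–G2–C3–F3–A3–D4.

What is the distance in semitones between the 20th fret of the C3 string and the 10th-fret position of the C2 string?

22 semitones

C3 at fret 20 → G#4 (MIDI 68); C2 at fret 10 → A#2 (MIDI 46).
68 − 46 = 22, so the two pitches are 22 semitones apart, with G#4 the higher.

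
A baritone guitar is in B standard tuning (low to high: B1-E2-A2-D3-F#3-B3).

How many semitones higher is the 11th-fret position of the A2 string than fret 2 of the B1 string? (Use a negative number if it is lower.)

19 semitones

A2 at fret 11 → G#3 (MIDI 56); B1 at fret 2 → C#2 (MIDI 37).
56 − 37 = 19, so the two pitches are 19 semitones apart.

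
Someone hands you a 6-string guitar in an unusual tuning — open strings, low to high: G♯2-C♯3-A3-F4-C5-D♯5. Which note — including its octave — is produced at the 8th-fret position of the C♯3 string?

A3

The open C♯3 string plus 8 semitones: C#–D–D#–E–F–F#–G–G#–A.
No B→C boundary is crossed, so the octave stays at 3.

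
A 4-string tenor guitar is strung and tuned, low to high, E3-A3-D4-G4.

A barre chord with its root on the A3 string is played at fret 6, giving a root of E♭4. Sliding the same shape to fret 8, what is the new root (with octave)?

Moving from fret 6 to fret 8 shifts the root by 2 semitones.
E♭4 up 2 semitones is F4.

F4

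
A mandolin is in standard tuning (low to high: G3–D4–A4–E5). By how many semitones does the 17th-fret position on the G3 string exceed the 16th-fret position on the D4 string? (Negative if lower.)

G3 at fret 17 → C5 (MIDI 72); D4 at fret 16 → F♯5 (MIDI 78).
72 − 78 = -6, so the two pitches are 6 semitones apart.

-6 semitones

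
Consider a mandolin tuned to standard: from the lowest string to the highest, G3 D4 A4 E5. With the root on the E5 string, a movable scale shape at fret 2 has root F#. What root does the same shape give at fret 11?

D#

Moving from fret 2 to fret 11 shifts the root by 9 semitones.
F# up 9 semitones is D#.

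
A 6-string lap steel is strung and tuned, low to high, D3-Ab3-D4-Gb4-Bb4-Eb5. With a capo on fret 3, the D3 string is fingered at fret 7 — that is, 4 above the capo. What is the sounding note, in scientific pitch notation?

A3

The capo raises the open D3 by 3 semitones to F3; fretting 4 more gives D3 + 3 + 4 = D3 + 7 semitones = A3.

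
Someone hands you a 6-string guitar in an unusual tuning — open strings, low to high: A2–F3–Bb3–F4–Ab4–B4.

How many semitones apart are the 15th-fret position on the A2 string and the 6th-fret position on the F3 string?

A2 at fret 15 → C4 (MIDI 60); F3 at fret 6 → B3 (MIDI 59).
60 − 59 = 1, so the two pitches are 1 semitone apart, with C4 the higher.

1 semitone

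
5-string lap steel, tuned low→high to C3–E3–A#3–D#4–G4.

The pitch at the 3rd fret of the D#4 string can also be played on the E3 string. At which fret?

14

D#4 at fret 3 is D#4 + 3 semitones = F#4.
The open E3 string is 11 semitones below the open D#4, so the same pitch on the E3 string lies at fret 3 + 11 = 14.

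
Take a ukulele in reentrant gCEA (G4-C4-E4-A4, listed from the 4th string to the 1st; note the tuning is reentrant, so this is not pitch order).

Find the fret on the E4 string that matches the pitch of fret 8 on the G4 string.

11

Fret 8 on G4 is MIDI 67 + 8 = 75 (D♯5). On the E4 string (open MIDI 64), that pitch is 75 − 64 = fret 11.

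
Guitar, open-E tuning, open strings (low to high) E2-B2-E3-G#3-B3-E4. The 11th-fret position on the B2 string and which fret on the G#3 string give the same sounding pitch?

Fret 11 on B2 is MIDI 47 + 11 = 58 (A#3). On the G#3 string (open MIDI 56), that pitch is 58 − 56 = fret 2.

2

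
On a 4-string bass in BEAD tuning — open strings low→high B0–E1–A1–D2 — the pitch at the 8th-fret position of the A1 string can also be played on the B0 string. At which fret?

18

A1 at fret 8 is A1 + 8 semitones = F2.
The open B0 string is 10 semitones below the open A1, so the same pitch on the B0 string lies at fret 8 + 10 = 18.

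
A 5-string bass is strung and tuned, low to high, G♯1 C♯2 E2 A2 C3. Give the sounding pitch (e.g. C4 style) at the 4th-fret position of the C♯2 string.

The open C♯2 string plus 4 semitones: C#–D–D#–E–F.
No B→C boundary is crossed, so the octave stays at 2.

F2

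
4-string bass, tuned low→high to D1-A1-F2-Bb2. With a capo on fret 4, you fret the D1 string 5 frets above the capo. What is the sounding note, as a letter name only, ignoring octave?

The capo raises the open D1 by 4 semitones to Gb1; fretting 5 more gives D1 + 4 + 5 = D1 + 9 semitones, landing on B.

B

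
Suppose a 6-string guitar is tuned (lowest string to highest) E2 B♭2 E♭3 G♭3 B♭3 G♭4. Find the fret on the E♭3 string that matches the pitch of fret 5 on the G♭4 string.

20

G♭4 at fret 5 is G♭4 + 5 semitones = B4.
The open E♭3 string is 15 semitones below the open G♭4, so the same pitch on the E♭3 string lies at fret 5 + 15 = 20.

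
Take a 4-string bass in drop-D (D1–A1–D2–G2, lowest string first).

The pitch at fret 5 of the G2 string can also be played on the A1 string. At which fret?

15

G2 at fret 5 is G2 + 5 semitones = C3.
The open A1 string is 10 semitones below the open G2, so the same pitch on the A1 string lies at fret 5 + 10 = 15.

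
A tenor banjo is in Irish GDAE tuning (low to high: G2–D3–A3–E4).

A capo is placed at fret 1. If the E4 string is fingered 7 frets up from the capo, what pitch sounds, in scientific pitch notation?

C5

The capo raises the open E4 by 1 semitone to F4; fretting 7 more gives E4 + 1 + 7 = E4 + 8 semitones = C5.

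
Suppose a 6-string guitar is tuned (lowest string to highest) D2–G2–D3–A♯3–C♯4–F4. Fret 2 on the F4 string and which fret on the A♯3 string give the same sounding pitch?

Fret 2 on F4 is MIDI 65 + 2 = 67 (G4). On the A♯3 string (open MIDI 58), that pitch is 67 − 58 = fret 9.

9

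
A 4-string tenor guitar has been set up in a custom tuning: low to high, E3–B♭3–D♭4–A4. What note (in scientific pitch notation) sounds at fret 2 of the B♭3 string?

C4

Each fret is one semitone, so B♭3 + 2 = C4.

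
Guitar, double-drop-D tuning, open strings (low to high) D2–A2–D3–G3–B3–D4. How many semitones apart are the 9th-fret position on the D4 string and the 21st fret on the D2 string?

D4 at fret 9 → B4 (MIDI 71); D2 at fret 21 → B3 (MIDI 59).
71 − 59 = 12, so the two pitches are 12 semitones apart, with B4 the higher.

12 semitones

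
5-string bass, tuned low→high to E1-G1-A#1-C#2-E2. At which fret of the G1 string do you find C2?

C2 is 5 semitones above the open G1 (G–G#–A–A#–B–C), so it sits at fret 5.

5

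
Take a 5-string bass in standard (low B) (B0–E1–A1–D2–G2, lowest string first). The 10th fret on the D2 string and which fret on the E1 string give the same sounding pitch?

20

D2 at fret 10 is D2 + 10 semitones = C3.
The open E1 string is 10 semitones below the open D2, so the same pitch on the E1 string lies at fret 10 + 10 = 20.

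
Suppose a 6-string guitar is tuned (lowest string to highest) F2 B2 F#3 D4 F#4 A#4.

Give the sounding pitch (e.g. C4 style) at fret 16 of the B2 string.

D#4

Each fret is one semitone, so B2 + 16 = D#4.
(Equivalently spelled Eb4.)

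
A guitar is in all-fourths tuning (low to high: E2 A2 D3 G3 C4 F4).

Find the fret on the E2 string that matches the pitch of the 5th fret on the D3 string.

Fret 5 on D3 is MIDI 50 + 5 = 55 (G3). On the E2 string (open MIDI 40), that pitch is 55 − 40 = fret 15.

15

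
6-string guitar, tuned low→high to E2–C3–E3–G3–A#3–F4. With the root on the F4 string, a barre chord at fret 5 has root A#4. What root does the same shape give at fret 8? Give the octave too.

C#5

Moving from fret 5 to fret 8 shifts the root by 3 semitones.
A#4 up 3 semitones is C#5.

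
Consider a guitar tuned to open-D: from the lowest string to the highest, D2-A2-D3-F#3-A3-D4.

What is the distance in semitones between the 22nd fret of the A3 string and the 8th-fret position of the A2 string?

26 semitones

A3 at fret 22 → G5 (MIDI 79); A2 at fret 8 → F3 (MIDI 53).
79 − 53 = 26, so the two pitches are 26 semitones apart, with G5 the higher.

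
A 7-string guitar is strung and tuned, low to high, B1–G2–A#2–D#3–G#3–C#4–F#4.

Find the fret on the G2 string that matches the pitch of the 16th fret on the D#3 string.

24

D#3 at fret 16 is D#3 + 16 semitones = G4.
The open G2 string is 8 semitones below the open D#3, so the same pitch on the G2 string lies at fret 16 + 8 = 24.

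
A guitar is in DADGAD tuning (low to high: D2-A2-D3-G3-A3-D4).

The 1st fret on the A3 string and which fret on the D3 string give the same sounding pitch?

8

Fret 1 on A3 is MIDI 57 + 1 = 58 (A♯3). On the D3 string (open MIDI 50), that pitch is 58 − 50 = fret 8.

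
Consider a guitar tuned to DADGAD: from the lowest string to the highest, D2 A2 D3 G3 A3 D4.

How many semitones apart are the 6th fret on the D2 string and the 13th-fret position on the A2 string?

D2 at fret 6 → G#2 (MIDI 44); A2 at fret 13 → A#3 (MIDI 58).
44 − 58 = -14, so the two pitches are 14 semitones apart, with A#3 the higher.

14 semitones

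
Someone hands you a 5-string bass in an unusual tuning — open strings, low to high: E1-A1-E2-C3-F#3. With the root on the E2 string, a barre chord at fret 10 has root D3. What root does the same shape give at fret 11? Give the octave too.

D#3

Moving from fret 10 to fret 11 shifts the root by 1 semitone.
D3 up 1 semitone is D#3.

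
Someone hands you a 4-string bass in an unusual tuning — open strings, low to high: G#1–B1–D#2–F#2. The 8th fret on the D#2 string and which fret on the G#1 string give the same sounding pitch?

15

Fret 8 on D#2 is MIDI 39 + 8 = 47 (B2). On the G#1 string (open MIDI 32), that pitch is 47 − 32 = fret 15.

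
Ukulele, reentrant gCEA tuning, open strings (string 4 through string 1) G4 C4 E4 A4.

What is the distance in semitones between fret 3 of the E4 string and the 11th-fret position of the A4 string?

E4 at fret 3 → G4 (MIDI 67); A4 at fret 11 → G♯5 (MIDI 80).
67 − 80 = -13, so the two pitches are 13 semitones apart, with G♯5 the higher.

13 semitones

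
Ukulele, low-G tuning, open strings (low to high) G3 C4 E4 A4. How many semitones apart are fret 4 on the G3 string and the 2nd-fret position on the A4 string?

G3 at fret 4 → B3 (MIDI 59); A4 at fret 2 → B4 (MIDI 71).
59 − 71 = -12, so the two pitches are 12 semitones apart, with B4 the higher.

12 semitones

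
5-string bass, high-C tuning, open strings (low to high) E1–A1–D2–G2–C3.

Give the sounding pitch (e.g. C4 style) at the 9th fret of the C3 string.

A3

The open C3 string plus 9 semitones: C–C#–D–D#–E–F–F#–G–G#–A.
No B→C boundary is crossed, so the octave stays at 3.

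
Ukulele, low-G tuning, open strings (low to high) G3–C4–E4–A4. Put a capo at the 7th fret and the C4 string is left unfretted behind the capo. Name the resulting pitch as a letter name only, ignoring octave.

The capo raises the open C4 by 7 semitones to G4; fretting 0 more gives C4 + 7 + 0 = C4 + 7 semitones, landing on G.

G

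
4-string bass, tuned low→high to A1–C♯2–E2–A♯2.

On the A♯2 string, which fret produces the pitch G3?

9

G3 is 9 semitones above the open A♯2 (A#–B–C–C#–D–D#–E–F–F#–G), so it sits at fret 9.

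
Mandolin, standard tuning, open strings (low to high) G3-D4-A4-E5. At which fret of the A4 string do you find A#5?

A#5 is 13 semitones above the open A4 (A–A#–B–C–…–G#–A–A#), so it sits at fret 13.

13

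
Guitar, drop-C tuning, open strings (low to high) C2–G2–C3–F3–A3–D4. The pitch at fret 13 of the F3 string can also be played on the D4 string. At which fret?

4

F3 at fret 13 is F3 + 13 semitones = F♯4.
The open D4 string is 9 semitones above the open F3, so the same pitch on the D4 string lies at fret 13 − 9 = 4.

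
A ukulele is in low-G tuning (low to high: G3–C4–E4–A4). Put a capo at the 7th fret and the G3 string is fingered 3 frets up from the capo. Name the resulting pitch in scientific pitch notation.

F4

The capo raises the open G3 by 7 semitones to D4; fretting 3 more gives G3 + 7 + 3 = G3 + 10 semitones = F4.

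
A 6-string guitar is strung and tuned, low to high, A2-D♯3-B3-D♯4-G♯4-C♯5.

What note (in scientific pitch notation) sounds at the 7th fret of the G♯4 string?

D♯5

Each fret is one semitone, so G♯4 + 7 = D♯5.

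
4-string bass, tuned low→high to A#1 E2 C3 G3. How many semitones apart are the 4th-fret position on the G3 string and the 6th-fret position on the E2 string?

G3 at fret 4 → B3 (MIDI 59); E2 at fret 6 → A#2 (MIDI 46).
59 − 46 = 13, so the two pitches are 13 semitones apart, with B3 the higher.

13 semitones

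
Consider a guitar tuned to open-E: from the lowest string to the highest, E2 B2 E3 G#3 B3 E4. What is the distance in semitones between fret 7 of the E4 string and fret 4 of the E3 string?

15 semitones

E4 at fret 7 → B4 (MIDI 71); E3 at fret 4 → G#3 (MIDI 56).
71 − 56 = 15, so the two pitches are 15 semitones apart, with B4 the higher.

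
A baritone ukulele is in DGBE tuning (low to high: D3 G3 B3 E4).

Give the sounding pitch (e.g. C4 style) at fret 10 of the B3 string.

A4

B3 is MIDI 59. Adding 10 gives 69, which is A4.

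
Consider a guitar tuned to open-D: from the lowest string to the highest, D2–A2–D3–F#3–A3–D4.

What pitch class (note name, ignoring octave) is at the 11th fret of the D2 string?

D2 is MIDI 38. Adding 11 gives 49; 49 mod 12 = 1, i.e. C#.
(Equivalently spelled Db.)

C#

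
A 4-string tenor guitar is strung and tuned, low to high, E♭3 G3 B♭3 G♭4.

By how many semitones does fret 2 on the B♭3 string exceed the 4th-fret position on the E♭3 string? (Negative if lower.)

5 semitones

B♭3 at fret 2 → C4 (MIDI 60); E♭3 at fret 4 → G3 (MIDI 55).
60 − 55 = 5, so the two pitches are 5 semitones apart.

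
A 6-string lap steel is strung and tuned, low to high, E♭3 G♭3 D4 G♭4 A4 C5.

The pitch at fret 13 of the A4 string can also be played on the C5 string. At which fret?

10

A4 at fret 13 is A4 + 13 semitones = B♭5.
The open C5 string is 3 semitones above the open A4, so the same pitch on the C5 string lies at fret 13 − 3 = 10.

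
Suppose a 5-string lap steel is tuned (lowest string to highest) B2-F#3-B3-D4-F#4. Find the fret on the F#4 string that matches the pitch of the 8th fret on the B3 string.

B3 at fret 8 is B3 + 8 semitones = G4.
The open F#4 string is 7 semitones above the open B3, so the same pitch on the F#4 string lies at fret 8 − 7 = 1.

1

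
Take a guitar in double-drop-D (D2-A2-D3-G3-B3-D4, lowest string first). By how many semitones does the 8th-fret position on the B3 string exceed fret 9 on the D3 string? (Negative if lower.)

B3 at fret 8 → G4 (MIDI 67); D3 at fret 9 → B3 (MIDI 59).
67 − 59 = 8, so the two pitches are 8 semitones apart.

8 semitones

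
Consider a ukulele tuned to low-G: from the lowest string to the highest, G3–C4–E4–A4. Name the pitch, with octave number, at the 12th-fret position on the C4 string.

C5

The open C4 string plus 12 semitones: C–C#–D–D#–…–A#–B–C.
The walk passes from B into C once, so the octave number goes from 4 to 5.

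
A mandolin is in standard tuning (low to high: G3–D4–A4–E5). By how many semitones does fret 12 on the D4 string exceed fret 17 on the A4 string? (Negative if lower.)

D4 at fret 12 → D5 (MIDI 74); A4 at fret 17 → D6 (MIDI 86).
74 − 86 = -12, so the two pitches are 12 semitones apart.

-12 semitones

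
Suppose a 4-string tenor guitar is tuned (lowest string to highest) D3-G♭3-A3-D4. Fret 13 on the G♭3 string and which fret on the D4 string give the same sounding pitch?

G♭3 at fret 13 is G♭3 + 13 semitones = G4.
The open D4 string is 8 semitones above the open G♭3, so the same pitch on the D4 string lies at fret 13 − 8 = 5.

5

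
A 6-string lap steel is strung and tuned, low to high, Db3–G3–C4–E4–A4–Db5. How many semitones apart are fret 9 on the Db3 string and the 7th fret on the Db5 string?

22 semitones

Db3 at fret 9 → Bb3 (MIDI 58); Db5 at fret 7 → Ab5 (MIDI 80).
58 − 80 = -22, so the two pitches are 22 semitones apart, with Ab5 the higher.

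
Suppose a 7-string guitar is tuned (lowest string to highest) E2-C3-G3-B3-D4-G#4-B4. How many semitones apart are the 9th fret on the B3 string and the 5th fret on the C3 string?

15 semitones

B3 at fret 9 → G#4 (MIDI 68); C3 at fret 5 → F3 (MIDI 53).
68 − 53 = 15, so the two pitches are 15 semitones apart, with G#4 the higher.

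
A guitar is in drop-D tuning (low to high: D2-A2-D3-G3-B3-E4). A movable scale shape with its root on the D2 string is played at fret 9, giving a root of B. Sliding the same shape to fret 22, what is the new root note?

C

Moving from fret 9 to fret 22 shifts the root by 13 semitones.
B up 13 semitones is C.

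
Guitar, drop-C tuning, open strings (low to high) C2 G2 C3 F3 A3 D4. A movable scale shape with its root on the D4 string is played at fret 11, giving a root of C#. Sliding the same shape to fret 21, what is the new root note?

B

Moving from fret 11 to fret 21 shifts the root by 10 semitones.
C# up 10 semitones is B.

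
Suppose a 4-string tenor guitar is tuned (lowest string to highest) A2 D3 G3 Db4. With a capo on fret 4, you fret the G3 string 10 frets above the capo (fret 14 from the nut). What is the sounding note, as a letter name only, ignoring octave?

A

The capo raises the open G3 by 4 semitones to B3; fretting 10 more gives G3 + 4 + 10 = G3 + 14 semitones, landing on A.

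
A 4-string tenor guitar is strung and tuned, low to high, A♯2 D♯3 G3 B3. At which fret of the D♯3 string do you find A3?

6

A3 is 6 semitones above the open D♯3 (D#–E–F–F#–G–G#–A), so it sits at fret 6.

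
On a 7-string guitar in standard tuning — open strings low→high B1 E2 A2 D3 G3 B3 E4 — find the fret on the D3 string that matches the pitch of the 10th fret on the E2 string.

0

E2 at fret 10 is E2 + 10 semitones = D3.
The open D3 string is 10 semitones above the open E2, so the same pitch on the D3 string lies at fret 10 − 10 = 0.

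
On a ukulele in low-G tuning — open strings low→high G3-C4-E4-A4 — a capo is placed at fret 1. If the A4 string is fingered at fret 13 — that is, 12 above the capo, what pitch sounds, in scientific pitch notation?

The capo raises the open A4 by 1 semitone to A#4; fretting 12 more gives A4 + 1 + 12 = A4 + 13 semitones = A#5.
(Also written Bb.)

A#5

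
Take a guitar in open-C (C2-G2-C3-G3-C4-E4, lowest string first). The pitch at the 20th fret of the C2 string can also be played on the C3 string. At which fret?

Fret 20 on C2 is MIDI 36 + 20 = 56 (G#3). On the C3 string (open MIDI 48), that pitch is 56 − 48 = fret 8.

8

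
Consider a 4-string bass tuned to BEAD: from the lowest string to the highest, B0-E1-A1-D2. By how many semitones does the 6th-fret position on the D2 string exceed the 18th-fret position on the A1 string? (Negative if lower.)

D2 at fret 6 → G#2 (MIDI 44); A1 at fret 18 → D#3 (MIDI 51).
44 − 51 = -7, so the two pitches are 7 semitones apart.

-7 semitones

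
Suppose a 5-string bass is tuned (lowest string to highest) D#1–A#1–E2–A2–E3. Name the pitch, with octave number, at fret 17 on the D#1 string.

G#2

Each fret is one semitone, so D#1 + 17 = G#2.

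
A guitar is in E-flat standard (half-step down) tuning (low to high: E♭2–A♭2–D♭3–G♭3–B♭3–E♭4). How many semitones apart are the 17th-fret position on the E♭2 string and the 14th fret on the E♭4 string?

21 semitones

E♭2 at fret 17 → A♭3 (MIDI 56); E♭4 at fret 14 → F5 (MIDI 77).
56 − 77 = -21, so the two pitches are 21 semitones apart, with F5 the higher.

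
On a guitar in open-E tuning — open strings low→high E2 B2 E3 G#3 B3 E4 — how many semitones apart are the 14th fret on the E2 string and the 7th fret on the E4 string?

17 semitones

E2 at fret 14 → F#3 (MIDI 54); E4 at fret 7 → B4 (MIDI 71).
54 − 71 = -17, so the two pitches are 17 semitones apart, with B4 the higher.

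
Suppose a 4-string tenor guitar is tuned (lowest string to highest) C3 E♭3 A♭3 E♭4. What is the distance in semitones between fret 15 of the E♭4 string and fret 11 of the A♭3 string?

E♭4 at fret 15 → G♭5 (MIDI 78); A♭3 at fret 11 → G4 (MIDI 67).
78 − 67 = 11, so the two pitches are 11 semitones apart, with G♭5 the higher.

11 semitones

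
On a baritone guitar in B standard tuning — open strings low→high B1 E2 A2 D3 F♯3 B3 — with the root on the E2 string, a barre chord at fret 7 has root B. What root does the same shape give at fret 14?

Moving from fret 7 to fret 14 shifts the root by 7 semitones.
B up 7 semitones is F♯.

F♯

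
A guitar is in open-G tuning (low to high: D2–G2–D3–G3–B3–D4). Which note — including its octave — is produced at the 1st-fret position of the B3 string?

B3 is MIDI 59. Adding 1 gives 60, which is C4.

C4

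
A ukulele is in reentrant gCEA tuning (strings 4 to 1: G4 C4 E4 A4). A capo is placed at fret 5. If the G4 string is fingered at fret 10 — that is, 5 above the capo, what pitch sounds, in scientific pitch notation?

The capo raises the open G4 by 5 semitones to C5; fretting 5 more gives G4 + 5 + 5 = G4 + 10 semitones = F5.

F5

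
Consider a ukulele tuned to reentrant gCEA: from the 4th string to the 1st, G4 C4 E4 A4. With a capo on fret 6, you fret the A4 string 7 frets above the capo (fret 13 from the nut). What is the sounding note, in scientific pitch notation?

The capo raises the open A4 by 6 semitones to D#5; fretting 7 more gives A4 + 6 + 7 = A4 + 13 semitones = A#5.
(Also written Bb.)

A#5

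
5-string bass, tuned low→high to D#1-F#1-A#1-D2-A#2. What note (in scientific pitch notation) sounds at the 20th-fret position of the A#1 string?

Each fret is one semitone, so A#1 + 20 = F#3.
(Equivalently spelled Gb3.)

F#3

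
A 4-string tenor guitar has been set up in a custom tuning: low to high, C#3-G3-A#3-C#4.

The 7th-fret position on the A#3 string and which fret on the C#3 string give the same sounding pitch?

16

Fret 7 on A#3 is MIDI 58 + 7 = 65 (F4). On the C#3 string (open MIDI 49), that pitch is 65 − 49 = fret 16.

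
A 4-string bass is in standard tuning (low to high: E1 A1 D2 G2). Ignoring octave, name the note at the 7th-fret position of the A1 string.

E

Each fret is one semitone, so A1 + 7 = E.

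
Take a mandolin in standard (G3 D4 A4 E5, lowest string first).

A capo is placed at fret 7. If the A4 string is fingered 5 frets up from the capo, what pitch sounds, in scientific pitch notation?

The capo raises the open A4 by 7 semitones to E5; fretting 5 more gives A4 + 7 + 5 = A4 + 12 semitones = A5.

A5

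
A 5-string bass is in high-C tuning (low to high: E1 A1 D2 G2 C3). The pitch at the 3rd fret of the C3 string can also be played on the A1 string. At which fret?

C3 at fret 3 is C3 + 3 semitones = D#3.
The open A1 string is 15 semitones below the open C3, so the same pitch on the A1 string lies at fret 3 + 15 = 18.

18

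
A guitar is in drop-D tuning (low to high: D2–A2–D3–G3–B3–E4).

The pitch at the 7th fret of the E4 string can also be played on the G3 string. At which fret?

16

E4 at fret 7 is E4 + 7 semitones = B4.
The open G3 string is 9 semitones below the open E4, so the same pitch on the G3 string lies at fret 7 + 9 = 16.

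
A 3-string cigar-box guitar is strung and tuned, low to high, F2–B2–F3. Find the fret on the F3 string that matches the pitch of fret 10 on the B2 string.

4

B2 at fret 10 is B2 + 10 semitones = A3.
The open F3 string is 6 semitones above the open B2, so the same pitch on the F3 string lies at fret 10 − 6 = 4.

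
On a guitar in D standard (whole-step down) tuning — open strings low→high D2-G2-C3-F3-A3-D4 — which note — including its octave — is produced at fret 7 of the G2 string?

D3

G2 is MIDI 43. Adding 7 gives 50, which is D3.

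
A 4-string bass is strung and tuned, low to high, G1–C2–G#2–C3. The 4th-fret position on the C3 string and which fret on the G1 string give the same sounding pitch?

21

C3 at fret 4 is C3 + 4 semitones = E3.
The open G1 string is 17 semitones below the open C3, so the same pitch on the G1 string lies at fret 4 + 17 = 21.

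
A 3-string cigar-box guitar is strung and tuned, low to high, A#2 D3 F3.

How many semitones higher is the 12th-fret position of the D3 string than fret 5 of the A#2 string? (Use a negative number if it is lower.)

11 semitones

D3 at fret 12 → D4 (MIDI 62); A#2 at fret 5 → D#3 (MIDI 51).
62 − 51 = 11, so the two pitches are 11 semitones apart.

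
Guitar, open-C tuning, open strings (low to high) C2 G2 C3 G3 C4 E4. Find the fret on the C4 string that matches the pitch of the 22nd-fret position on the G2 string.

Fret 22 on G2 is MIDI 43 + 22 = 65 (F4). On the C4 string (open MIDI 60), that pitch is 65 − 60 = fret 5.

5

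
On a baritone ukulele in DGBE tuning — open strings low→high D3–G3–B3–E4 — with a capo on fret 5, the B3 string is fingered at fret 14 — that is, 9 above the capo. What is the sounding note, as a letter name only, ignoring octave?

C#

The capo raises the open B3 by 5 semitones to E4; fretting 9 more gives B3 + 5 + 9 = B3 + 14 semitones, landing on C#.
(Also written Db.)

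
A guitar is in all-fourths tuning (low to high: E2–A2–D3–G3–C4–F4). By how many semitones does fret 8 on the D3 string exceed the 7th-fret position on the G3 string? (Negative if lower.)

-4 semitones

D3 at fret 8 → A#3 (MIDI 58); G3 at fret 7 → D4 (MIDI 62).
58 − 62 = -4, so the two pitches are 4 semitones apart.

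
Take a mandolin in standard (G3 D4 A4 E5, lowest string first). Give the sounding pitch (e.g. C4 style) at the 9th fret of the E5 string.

E5 is MIDI 76. Adding 9 gives 85, which is C#6.
(Equivalently spelled Db6.)

C#6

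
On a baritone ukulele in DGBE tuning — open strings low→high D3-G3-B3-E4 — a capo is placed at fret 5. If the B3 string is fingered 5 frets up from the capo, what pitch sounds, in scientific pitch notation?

A4

The capo raises the open B3 by 5 semitones to E4; fretting 5 more gives B3 + 5 + 5 = B3 + 10 semitones = A4.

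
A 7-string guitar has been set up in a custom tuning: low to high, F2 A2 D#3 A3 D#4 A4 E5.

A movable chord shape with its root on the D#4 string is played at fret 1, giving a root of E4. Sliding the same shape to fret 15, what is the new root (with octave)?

F#5

Moving from fret 1 to fret 15 shifts the root by 14 semitones.
E4 up 14 semitones is F#5.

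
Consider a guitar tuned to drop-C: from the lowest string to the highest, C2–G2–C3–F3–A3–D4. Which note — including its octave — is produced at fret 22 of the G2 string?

The open G2 string plus 22 semitones: G–G#–A–A#–…–D#–E–F.
The walk passes from B into C 2 times, so the octave number goes from 2 to 4.

F4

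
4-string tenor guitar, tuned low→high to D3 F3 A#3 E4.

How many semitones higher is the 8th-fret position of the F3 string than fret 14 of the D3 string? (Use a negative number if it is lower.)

F3 at fret 8 → C#4 (MIDI 61); D3 at fret 14 → E4 (MIDI 64).
61 − 64 = -3, so the two pitches are 3 semitones apart.

-3 semitones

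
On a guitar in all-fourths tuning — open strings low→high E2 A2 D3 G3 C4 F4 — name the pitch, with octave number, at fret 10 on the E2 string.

E2 is MIDI 40. Adding 10 gives 50, which is D3.

D3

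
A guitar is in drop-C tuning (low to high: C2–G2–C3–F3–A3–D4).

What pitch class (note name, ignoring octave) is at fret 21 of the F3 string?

F3 is MIDI 53. Adding 21 gives 74; 74 mod 12 = 2, i.e. D.

D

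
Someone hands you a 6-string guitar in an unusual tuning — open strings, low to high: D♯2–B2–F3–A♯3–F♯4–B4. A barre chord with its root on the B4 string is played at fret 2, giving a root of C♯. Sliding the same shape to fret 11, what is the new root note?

Moving from fret 2 to fret 11 shifts the root by 9 semitones.
C♯ up 9 semitones is A♯.

A♯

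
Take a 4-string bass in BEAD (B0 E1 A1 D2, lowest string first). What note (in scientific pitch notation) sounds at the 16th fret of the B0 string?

The open B0 string plus 16 semitones: B–C–C#–D–…–C#–D–D#.
The walk passes from B into C 2 times, so the octave number goes from 0 to 2.
(Equivalently spelled E♭2.)

D♯2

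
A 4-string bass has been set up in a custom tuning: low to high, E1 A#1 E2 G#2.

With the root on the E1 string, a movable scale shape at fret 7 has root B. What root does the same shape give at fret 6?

Moving from fret 7 to fret 6 shifts the root by -1 semitone.
B down 1 semitone is A#.

A#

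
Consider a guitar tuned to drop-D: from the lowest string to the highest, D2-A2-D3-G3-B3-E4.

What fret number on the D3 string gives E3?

E3 is 2 semitones above the open D3 (D–D#–E), so it sits at fret 2.

2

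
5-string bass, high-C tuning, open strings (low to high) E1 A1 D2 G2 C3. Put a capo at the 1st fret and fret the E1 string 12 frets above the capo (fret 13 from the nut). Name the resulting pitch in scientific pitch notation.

F2

The capo raises the open E1 by 1 semitone to F1; fretting 12 more gives E1 + 1 + 12 = E1 + 13 semitones = F2.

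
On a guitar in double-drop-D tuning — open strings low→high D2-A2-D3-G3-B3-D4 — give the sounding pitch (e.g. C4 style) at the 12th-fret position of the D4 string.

D5

Each fret is one semitone, so D4 + 12 = D5.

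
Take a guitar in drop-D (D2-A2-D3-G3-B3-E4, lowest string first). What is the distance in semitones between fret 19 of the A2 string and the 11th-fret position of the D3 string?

3 semitones

A2 at fret 19 → E4 (MIDI 64); D3 at fret 11 → C#4 (MIDI 61).
64 − 61 = 3, so the two pitches are 3 semitones apart, with E4 the higher.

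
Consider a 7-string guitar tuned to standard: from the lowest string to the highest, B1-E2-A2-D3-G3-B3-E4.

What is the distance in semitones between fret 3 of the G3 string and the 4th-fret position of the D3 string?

4 semitones

G3 at fret 3 → A#3 (MIDI 58); D3 at fret 4 → F#3 (MIDI 54).
58 − 54 = 4, so the two pitches are 4 semitones apart, with A#3 the higher.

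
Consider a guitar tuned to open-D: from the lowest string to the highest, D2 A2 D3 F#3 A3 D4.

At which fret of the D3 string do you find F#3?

F#3 is 4 semitones above the open D3 (D–D#–E–F–F#), so it sits at fret 4.

4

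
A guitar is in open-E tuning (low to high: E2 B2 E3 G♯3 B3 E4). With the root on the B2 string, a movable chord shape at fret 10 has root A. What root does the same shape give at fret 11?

A♯

Moving from fret 10 to fret 11 shifts the root by 1 semitone.
A up 1 semitone is A♯.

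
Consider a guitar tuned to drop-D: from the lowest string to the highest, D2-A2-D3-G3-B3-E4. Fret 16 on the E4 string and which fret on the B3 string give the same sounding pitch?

E4 at fret 16 is E4 + 16 semitones = G#5.
The open B3 string is 5 semitones below the open E4, so the same pitch on the B3 string lies at fret 16 + 5 = 21.

21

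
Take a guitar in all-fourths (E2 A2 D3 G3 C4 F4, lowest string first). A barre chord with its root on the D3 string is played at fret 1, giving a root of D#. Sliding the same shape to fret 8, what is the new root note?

Moving from fret 1 to fret 8 shifts the root by 7 semitones.
D# up 7 semitones is A#.

A#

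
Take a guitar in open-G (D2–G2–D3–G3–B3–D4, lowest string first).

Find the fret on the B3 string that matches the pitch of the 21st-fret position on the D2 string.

D2 at fret 21 is D2 + 21 semitones = B3.
The open B3 string is 21 semitones above the open D2, so the same pitch on the B3 string lies at fret 21 − 21 = 0.

0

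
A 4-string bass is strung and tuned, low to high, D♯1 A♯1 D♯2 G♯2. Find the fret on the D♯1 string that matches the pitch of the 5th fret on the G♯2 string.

G♯2 at fret 5 is G♯2 + 5 semitones = C♯3.
The open D♯1 string is 17 semitones below the open G♯2, so the same pitch on the D♯1 string lies at fret 5 + 17 = 22.

22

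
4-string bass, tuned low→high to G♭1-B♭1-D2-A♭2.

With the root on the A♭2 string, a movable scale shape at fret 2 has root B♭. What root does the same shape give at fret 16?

Moving from fret 2 to fret 16 shifts the root by 14 semitones.
B♭ up 14 semitones is C.

C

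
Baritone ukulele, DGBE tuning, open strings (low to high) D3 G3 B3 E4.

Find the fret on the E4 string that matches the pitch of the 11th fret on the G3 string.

G3 at fret 11 is G3 + 11 semitones = F#4.
The open E4 string is 9 semitones above the open G3, so the same pitch on the E4 string lies at fret 11 − 9 = 2.

2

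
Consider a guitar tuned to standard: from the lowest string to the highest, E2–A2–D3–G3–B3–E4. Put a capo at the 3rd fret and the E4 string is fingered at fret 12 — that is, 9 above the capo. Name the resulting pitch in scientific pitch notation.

E5

The capo raises the open E4 by 3 semitones to G4; fretting 9 more gives E4 + 3 + 9 = E4 + 12 semitones = E5.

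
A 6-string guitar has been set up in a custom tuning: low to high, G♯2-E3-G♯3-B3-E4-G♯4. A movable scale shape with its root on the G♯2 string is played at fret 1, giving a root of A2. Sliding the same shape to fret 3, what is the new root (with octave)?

Moving from fret 1 to fret 3 shifts the root by 2 semitones.
A2 up 2 semitones is B2.

B2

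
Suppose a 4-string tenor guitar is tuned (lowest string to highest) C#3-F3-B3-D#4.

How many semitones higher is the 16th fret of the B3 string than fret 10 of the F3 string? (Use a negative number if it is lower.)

12 semitones

B3 at fret 16 → D#5 (MIDI 75); F3 at fret 10 → D#4 (MIDI 63).
75 − 63 = 12, so the two pitches are 12 semitones apart.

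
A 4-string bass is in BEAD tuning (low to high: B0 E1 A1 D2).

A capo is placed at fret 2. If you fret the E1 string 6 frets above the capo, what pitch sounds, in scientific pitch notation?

The capo raises the open E1 by 2 semitones to F#1; fretting 6 more gives E1 + 2 + 6 = E1 + 8 semitones = C2.

C2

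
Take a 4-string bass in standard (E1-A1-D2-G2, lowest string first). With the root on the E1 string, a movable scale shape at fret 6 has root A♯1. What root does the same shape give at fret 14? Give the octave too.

F♯2

Moving from fret 6 to fret 14 shifts the root by 8 semitones.
A♯1 up 8 semitones is F♯2.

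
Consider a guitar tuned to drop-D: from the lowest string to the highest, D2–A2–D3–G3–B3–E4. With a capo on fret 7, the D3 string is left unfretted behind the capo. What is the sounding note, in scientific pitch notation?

The capo raises the open D3 by 7 semitones to A3; fretting 0 more gives D3 + 7 + 0 = D3 + 7 semitones = A3.

A3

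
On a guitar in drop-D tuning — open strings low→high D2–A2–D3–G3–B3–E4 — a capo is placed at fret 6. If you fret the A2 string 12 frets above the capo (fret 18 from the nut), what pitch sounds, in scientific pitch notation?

The capo raises the open A2 by 6 semitones to D♯3; fretting 12 more gives A2 + 6 + 12 = A2 + 18 semitones = D♯4.
(Also written E♭.)

D♯4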